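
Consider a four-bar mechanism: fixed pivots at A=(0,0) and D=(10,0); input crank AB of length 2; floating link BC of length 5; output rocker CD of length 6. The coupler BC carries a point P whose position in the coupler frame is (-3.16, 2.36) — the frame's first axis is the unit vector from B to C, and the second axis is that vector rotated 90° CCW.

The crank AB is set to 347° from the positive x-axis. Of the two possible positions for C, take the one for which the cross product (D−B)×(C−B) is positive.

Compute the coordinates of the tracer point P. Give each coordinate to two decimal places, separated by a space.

-1.87 -1.43

A=(0,0), D=(10.00,0)
B = A + 2.00·(cos347°, sin347°) = (1.9487, -0.4499)
|BD| = 8.0638
circle(B,5.00) ∩ circle(D,6.00): a=3.3499, h=3.7119
  candidates: C₊=(5.0863,3.4432) cross=29.932; C₋=(5.5005,-3.9692) cross=-29.932
  mode + wants cross > 0 → take C=(5.0863,3.4432) (cross=29.932)
ex = (C−B)/|BC| = (0.6275,0.7786); ey = (-0.7786,0.6275)
P = B + -3.16·ex + 2.36·ey = (-1.8717,-1.4294)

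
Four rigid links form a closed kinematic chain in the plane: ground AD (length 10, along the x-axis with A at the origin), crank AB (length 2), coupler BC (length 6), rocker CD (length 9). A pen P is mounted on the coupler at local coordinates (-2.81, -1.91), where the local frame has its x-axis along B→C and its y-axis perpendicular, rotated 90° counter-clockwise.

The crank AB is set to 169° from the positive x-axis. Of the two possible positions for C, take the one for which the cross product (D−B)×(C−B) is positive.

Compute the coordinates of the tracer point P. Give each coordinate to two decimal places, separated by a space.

A=(0,0), D=(10.00,0)
B = A + 2.00·(cos169°, sin169°) = (-1.9633, 0.3816)
|BD| = 11.9693
circle(B,6.00) ∩ circle(D,9.00): a=4.1049, h=4.3761
  candidates: C₊=(2.2790,4.6246) cross=52.379; C₋=(2.0000,-4.1231) cross=-52.379
  mode + wants cross > 0 → take C=(2.2790,4.6246) (cross=52.379)
ex = (C−B)/|BC| = (0.7071,0.7072); ey = (-0.7072,0.7071)
P = B + -2.81·ex + -1.91·ey = (-2.5994,-2.9560)

-2.60 -2.96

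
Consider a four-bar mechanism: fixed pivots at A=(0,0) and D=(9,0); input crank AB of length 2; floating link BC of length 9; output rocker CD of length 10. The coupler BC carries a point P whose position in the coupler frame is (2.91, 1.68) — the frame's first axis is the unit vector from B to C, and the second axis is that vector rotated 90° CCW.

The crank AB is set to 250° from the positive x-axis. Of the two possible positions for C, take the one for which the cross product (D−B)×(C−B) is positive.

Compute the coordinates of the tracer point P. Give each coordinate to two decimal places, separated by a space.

A=(0,0), D=(9.00,0)
B = A + 2.00·(cos250°, sin250°) = (-0.6840, -1.8794)
|BD| = 9.8647
circle(B,9.00) ∩ circle(D,10.00): a=3.9693, h=8.0774
  candidates: C₊=(1.6737,6.8063) cross=79.681; C₋=(4.7515,-9.0526) cross=-79.681
  mode + wants cross > 0 → take C=(1.6737,6.8063) (cross=79.681)
ex = (C−B)/|BC| = (0.2620,0.9651); ey = (-0.9651,0.2620)
P = B + 2.91·ex + 1.68·ey = (-1.5430,1.3691)

-1.54 1.37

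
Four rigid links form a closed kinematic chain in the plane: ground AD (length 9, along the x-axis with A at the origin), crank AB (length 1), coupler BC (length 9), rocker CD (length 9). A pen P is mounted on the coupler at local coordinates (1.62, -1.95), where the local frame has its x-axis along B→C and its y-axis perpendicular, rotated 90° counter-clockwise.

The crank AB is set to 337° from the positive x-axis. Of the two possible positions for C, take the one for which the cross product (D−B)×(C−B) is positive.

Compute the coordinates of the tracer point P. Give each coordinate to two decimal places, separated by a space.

3.36 0.30

A=(0,0), D=(9.00,0)
B = A + 1.00·(cos337°, sin337°) = (0.9205, -0.3907)
|BD| = 8.0889
circle(B,9.00) ∩ circle(D,9.00): a=4.0445, h=8.0400
  candidates: C₊=(4.5719,7.8353) cross=65.035; C₋=(5.3486,-8.2260) cross=-65.035
  mode + wants cross > 0 → take C=(4.5719,7.8353) (cross=65.035)
ex = (C−B)/|BC| = (0.4057,0.9140); ey = (-0.9140,0.4057)
P = B + 1.62·ex + -1.95·ey = (3.3601,0.2988)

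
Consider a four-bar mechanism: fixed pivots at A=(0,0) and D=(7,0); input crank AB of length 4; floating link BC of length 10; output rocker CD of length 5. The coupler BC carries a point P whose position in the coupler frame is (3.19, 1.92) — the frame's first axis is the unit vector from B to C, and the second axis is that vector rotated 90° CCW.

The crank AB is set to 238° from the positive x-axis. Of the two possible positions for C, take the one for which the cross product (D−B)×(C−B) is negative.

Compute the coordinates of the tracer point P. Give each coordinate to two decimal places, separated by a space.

A=(0,0), D=(7.00,0)
B = A + 4.00·(cos238°, sin238°) = (-2.1197, -3.3922)
|BD| = 9.7301
circle(B,10.00) ∩ circle(D,5.00): a=8.7191, h=4.8967
  candidates: C₊=(4.3452,4.2370) cross=47.646; C₋=(7.7595,-4.9420) cross=-47.646
  mode - wants cross < 0 → take C=(7.7595,-4.9420) (cross=-47.646)
ex = (C−B)/|BC| = (0.9879,-0.1550); ey = (0.1550,0.9879)
P = B + 3.19·ex + 1.92·ey = (1.3293,-1.9898)

1.33 -1.99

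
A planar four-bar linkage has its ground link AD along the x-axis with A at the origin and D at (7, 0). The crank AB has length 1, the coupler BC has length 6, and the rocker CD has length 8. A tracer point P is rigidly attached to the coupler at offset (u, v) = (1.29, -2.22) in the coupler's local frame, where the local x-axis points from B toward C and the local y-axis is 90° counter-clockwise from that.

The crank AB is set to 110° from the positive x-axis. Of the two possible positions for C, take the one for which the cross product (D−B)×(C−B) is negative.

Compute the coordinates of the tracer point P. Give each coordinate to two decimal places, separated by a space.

A=(0,0), D=(7.00,0)
B = A + 1.00·(cos110°, sin110°) = (-0.3420, 0.9397)
|BD| = 7.4019
circle(B,6.00) ∩ circle(D,8.00): a=1.8096, h=5.7206
  candidates: C₊=(2.1791,6.3843) cross=42.344; C₋=(0.7266,-4.9644) cross=-42.344
  mode - wants cross < 0 → take C=(0.7266,-4.9644) (cross=-42.344)
ex = (C−B)/|BC| = (0.1781,-0.9840); ey = (0.9840,0.1781)
P = B + 1.29·ex + -2.22·ey = (-2.2968,-0.7251)

-2.30 -0.73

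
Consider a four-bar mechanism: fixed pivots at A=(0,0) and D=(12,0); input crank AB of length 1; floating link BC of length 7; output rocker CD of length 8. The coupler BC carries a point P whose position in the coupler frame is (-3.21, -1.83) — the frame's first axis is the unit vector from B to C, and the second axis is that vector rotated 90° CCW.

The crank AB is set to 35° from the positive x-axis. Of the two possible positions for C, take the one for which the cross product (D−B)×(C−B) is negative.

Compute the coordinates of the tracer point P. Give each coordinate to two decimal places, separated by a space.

-2.68 1.75

A=(0,0), D=(12.00,0)
B = A + 1.00·(cos35°, sin35°) = (0.8192, 0.5736)
|BD| = 11.1956
circle(B,7.00) ∩ circle(D,8.00): a=4.9279, h=4.9715
  candidates: C₊=(5.9953,5.2861) cross=55.659; C₋=(5.4858,-4.6439) cross=-55.659
  mode - wants cross < 0 → take C=(5.4858,-4.6439) (cross=-55.659)
ex = (C−B)/|BC| = (0.6667,-0.7454); ey = (0.7454,0.6667)
P = B + -3.21·ex + -1.83·ey = (-2.6849,1.7462)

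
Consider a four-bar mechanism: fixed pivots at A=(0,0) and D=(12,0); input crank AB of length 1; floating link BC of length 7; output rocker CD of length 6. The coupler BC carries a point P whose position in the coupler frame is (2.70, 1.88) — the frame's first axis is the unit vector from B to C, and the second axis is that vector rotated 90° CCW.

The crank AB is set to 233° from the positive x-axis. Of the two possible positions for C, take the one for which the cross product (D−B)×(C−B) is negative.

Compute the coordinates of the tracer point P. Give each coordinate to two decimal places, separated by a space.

2.36 0.63

A=(0,0), D=(12.00,0)
B = A + 1.00·(cos233°, sin233°) = (-0.6018, -0.7986)
|BD| = 12.6271
circle(B,7.00) ∩ circle(D,6.00): a=6.8283, h=1.5408
  candidates: C₊=(6.1154,1.1710) cross=19.456; C₋=(6.3103,-1.9045) cross=-19.456
  mode - wants cross < 0 → take C=(6.3103,-1.9045) (cross=-19.456)
ex = (C−B)/|BC| = (0.9874,-0.1580); ey = (0.1580,0.9874)
P = B + 2.70·ex + 1.88·ey = (2.3613,0.6312)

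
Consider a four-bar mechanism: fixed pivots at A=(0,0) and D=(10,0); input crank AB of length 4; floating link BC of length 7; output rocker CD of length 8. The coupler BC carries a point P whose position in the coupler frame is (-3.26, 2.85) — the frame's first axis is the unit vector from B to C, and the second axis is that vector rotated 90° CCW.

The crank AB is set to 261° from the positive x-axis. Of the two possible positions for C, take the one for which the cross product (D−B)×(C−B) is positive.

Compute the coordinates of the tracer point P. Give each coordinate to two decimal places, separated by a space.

-4.59 -5.68

A=(0,0), D=(10.00,0)
B = A + 4.00·(cos261°, sin261°) = (-0.6257, -3.9508)
|BD| = 11.3364
circle(B,7.00) ∩ circle(D,8.00): a=5.0066, h=4.8922
  candidates: C₊=(2.3621,2.3796) cross=55.460; C₋=(5.7720,-6.7914) cross=-55.460
  mode + wants cross > 0 → take C=(2.3621,2.3796) (cross=55.460)
ex = (C−B)/|BC| = (0.4268,0.9043); ey = (-0.9043,0.4268)
P = B + -3.26·ex + 2.85·ey = (-4.5946,-5.6824)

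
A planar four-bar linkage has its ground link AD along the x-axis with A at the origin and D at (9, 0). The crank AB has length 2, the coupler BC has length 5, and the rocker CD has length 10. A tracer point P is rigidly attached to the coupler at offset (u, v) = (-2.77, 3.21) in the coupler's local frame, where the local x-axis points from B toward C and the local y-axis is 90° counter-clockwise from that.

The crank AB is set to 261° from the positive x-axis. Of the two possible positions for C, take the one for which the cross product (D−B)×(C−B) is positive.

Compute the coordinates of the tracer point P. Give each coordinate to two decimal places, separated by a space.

A=(0,0), D=(9.00,0)
B = A + 2.00·(cos261°, sin261°) = (-0.3129, -1.9754)
|BD| = 9.5201
circle(B,5.00) ∩ circle(D,10.00): a=0.8210, h=4.9321
  candidates: C₊=(-0.5332,3.0198) cross=46.954; C₋=(1.5136,-6.6298) cross=-46.954
  mode + wants cross > 0 → take C=(-0.5332,3.0198) (cross=46.954)
ex = (C−B)/|BC| = (-0.0441,0.9990); ey = (-0.9990,-0.0441)
P = B + -2.77·ex + 3.21·ey = (-3.3977,-4.8841)

-3.40 -4.88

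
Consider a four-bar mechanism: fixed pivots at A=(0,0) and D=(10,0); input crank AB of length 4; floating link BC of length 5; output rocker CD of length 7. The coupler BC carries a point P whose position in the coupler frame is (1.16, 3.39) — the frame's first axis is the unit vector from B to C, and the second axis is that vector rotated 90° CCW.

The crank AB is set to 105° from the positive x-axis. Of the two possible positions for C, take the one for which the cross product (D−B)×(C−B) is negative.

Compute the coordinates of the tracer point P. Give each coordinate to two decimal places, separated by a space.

1.85 5.99

A=(0,0), D=(10.00,0)
B = A + 4.00·(cos105°, sin105°) = (-1.0353, 3.8637)
|BD| = 11.6921
circle(B,5.00) ∩ circle(D,7.00): a=4.8197, h=1.3305
  candidates: C₊=(3.9534,3.5268) cross=15.556; C₋=(3.0740,1.0152) cross=-15.556
  mode - wants cross < 0 → take C=(3.0740,1.0152) (cross=-15.556)
ex = (C−B)/|BC| = (0.8219,-0.5697); ey = (0.5697,0.8219)
P = B + 1.16·ex + 3.39·ey = (1.8493,5.9890)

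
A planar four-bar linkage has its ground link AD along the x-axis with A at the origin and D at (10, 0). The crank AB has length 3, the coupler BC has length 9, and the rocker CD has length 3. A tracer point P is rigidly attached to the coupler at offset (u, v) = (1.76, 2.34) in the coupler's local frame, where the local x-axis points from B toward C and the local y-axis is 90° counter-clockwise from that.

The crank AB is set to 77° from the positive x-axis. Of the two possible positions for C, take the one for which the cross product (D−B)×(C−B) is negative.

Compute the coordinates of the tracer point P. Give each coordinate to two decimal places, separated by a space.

3.46 3.82

A=(0,0), D=(10.00,0)
B = A + 3.00·(cos77°, sin77°) = (0.6749, 2.9231)
|BD| = 9.7726
circle(B,9.00) ∩ circle(D,3.00): a=8.5701, h=2.7485
  candidates: C₊=(9.6747,2.9823) cross=26.859; C₋=(8.0305,-2.2629) cross=-26.859
  mode - wants cross < 0 → take C=(8.0305,-2.2629) (cross=-26.859)
ex = (C−B)/|BC| = (0.8173,-0.5762); ey = (0.5762,0.8173)
P = B + 1.76·ex + 2.34·ey = (3.4617,3.8214)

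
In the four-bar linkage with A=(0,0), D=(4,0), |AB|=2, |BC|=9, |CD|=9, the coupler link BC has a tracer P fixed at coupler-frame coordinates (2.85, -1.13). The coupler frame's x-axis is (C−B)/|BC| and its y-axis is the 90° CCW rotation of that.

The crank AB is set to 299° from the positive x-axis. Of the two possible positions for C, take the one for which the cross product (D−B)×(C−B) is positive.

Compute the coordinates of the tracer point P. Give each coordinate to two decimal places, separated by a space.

A=(0,0), D=(4.00,0)
B = A + 2.00·(cos299°, sin299°) = (0.9696, -1.7492)
|BD| = 3.4990
circle(B,9.00) ∩ circle(D,9.00): a=1.7495, h=8.8283
  candidates: C₊=(-1.9287,6.7713) cross=30.890; C₋=(6.8983,-8.5206) cross=-30.890
  mode + wants cross > 0 → take C=(-1.9287,6.7713) (cross=30.890)
ex = (C−B)/|BC| = (-0.3220,0.9467); ey = (-0.9467,-0.3220)
P = B + 2.85·ex + -1.13·ey = (1.1216,1.3128)

1.12 1.31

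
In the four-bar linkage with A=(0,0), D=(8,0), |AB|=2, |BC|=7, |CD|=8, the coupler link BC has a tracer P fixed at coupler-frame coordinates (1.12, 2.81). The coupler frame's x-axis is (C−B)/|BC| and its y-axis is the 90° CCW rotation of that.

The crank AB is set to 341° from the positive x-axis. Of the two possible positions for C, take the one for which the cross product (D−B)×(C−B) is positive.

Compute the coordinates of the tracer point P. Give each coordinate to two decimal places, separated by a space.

A=(0,0), D=(8.00,0)
B = A + 2.00·(cos341°, sin341°) = (1.8910, -0.6511)
|BD| = 6.1436
circle(B,7.00) ∩ circle(D,8.00): a=1.8510, h=6.7508
  candidates: C₊=(3.0161,6.2579) cross=41.474; C₋=(4.4471,-7.1678) cross=-41.474
  mode + wants cross > 0 → take C=(3.0161,6.2579) (cross=41.474)
ex = (C−B)/|BC| = (0.1607,0.9870); ey = (-0.9870,0.1607)
P = B + 1.12·ex + 2.81·ey = (-0.7024,0.9059)

-0.70 0.91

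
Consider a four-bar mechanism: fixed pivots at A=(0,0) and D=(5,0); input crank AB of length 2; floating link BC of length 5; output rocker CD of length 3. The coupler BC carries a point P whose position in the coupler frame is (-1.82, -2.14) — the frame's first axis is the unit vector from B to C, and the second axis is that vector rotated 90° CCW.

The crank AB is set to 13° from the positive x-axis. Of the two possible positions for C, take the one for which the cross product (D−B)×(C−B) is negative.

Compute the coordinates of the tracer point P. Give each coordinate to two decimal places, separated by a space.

A=(0,0), D=(5.00,0)
B = A + 2.00·(cos13°, sin13°) = (1.9487, 0.4499)
|BD| = 3.0843
circle(B,5.00) ∩ circle(D,3.00): a=4.1359, h=2.8096
  candidates: C₊=(6.4503,2.6261) cross=8.666; C₋=(5.6306,-2.9330) cross=-8.666
  mode - wants cross < 0 → take C=(5.6306,-2.9330) (cross=-8.666)
ex = (C−B)/|BC| = (0.7364,-0.6766); ey = (0.6766,0.7364)
P = B + -1.82·ex + -2.14·ey = (-0.8393,0.1054)

-0.84 0.11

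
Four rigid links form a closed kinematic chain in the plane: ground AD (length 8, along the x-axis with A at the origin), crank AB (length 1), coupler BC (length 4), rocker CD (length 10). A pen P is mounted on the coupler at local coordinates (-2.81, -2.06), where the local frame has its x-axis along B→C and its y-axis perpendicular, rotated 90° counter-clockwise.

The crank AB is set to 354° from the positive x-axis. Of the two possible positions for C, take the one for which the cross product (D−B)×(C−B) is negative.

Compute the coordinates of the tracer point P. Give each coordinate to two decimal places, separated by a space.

1.08 3.38

A=(0,0), D=(8.00,0)
B = A + 1.00·(cos354°, sin354°) = (0.9945, -0.1045)
|BD| = 7.0063
circle(B,4.00) ∩ circle(D,10.00): a=-2.4915, h=3.1293
  candidates: C₊=(-1.5434,2.9872) cross=21.925; C₋=(-1.4500,-3.2706) cross=-21.925
  mode - wants cross < 0 → take C=(-1.4500,-3.2706) (cross=-21.925)
ex = (C−B)/|BC| = (-0.6111,-0.7915); ey = (0.7915,-0.6111)
P = B + -2.81·ex + -2.06·ey = (1.0813,3.3786)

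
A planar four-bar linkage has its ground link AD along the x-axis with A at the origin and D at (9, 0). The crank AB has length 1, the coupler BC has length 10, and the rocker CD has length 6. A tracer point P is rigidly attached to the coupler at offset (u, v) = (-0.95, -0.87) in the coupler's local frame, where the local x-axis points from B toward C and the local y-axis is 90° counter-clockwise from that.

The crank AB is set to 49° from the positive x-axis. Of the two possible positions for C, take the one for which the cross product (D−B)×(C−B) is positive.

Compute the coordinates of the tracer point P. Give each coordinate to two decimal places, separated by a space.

0.30 -0.48

A=(0,0), D=(9.00,0)
B = A + 1.00·(cos49°, sin49°) = (0.6561, 0.7547)
|BD| = 8.3780
circle(B,10.00) ∩ circle(D,6.00): a=8.0085, h=5.9886
  candidates: C₊=(9.1715,5.9975) cross=50.173; C₋=(8.0926,-5.9310) cross=-50.173
  mode + wants cross > 0 → take C=(9.1715,5.9975) (cross=50.173)
ex = (C−B)/|BC| = (0.8515,0.5243); ey = (-0.5243,0.8515)
P = B + -0.95·ex + -0.87·ey = (0.3032,-0.4842)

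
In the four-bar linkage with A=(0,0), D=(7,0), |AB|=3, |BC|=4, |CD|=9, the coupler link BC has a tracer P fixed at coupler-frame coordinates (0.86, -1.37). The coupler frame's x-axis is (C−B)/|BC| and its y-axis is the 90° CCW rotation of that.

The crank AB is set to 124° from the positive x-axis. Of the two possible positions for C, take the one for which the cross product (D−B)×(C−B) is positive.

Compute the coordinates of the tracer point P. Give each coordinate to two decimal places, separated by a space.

A=(0,0), D=(7.00,0)
B = A + 3.00·(cos124°, sin124°) = (-1.6776, 2.4871)
|BD| = 9.0270
circle(B,4.00) ∩ circle(D,9.00): a=0.9132, h=3.8944
  candidates: C₊=(0.2732,5.9792) cross=35.154; C₋=(-1.8727,-1.5081) cross=-35.154
  mode + wants cross > 0 → take C=(0.2732,5.9792) (cross=35.154)
ex = (C−B)/|BC| = (0.4877,0.8730); ey = (-0.8730,0.4877)
P = B + 0.86·ex + -1.37·ey = (-0.0621,2.5698)

-0.06 2.57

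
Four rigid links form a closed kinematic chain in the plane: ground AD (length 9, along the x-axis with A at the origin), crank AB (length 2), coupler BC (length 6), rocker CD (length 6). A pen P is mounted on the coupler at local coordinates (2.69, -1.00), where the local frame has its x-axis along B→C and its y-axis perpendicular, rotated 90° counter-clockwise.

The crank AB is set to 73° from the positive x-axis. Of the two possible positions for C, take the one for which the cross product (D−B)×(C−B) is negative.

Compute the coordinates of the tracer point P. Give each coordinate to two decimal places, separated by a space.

A=(0,0), D=(9.00,0)
B = A + 2.00·(cos73°, sin73°) = (0.5847, 1.9126)
|BD| = 8.6299
circle(B,6.00) ∩ circle(D,6.00): a=4.3149, h=4.1691
  candidates: C₊=(5.7164,5.0217) cross=35.979; C₋=(3.8684,-3.1091) cross=-35.979
  mode - wants cross < 0 → take C=(3.8684,-3.1091) (cross=-35.979)
ex = (C−B)/|BC| = (0.5473,-0.8370); ey = (0.8370,0.5473)
P = B + 2.69·ex + -1.00·ey = (1.2200,-0.8861)

1.22 -0.89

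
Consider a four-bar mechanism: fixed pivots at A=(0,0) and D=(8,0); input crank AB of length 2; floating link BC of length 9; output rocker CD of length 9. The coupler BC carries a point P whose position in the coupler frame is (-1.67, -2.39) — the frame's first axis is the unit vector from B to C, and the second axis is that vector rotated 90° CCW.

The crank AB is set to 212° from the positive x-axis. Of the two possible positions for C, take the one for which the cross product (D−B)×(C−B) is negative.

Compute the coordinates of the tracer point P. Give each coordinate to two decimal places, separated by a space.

A=(0,0), D=(8.00,0)
B = A + 2.00·(cos212°, sin212°) = (-1.6961, -1.0598)
|BD| = 9.7538
circle(B,9.00) ∩ circle(D,9.00): a=4.8769, h=7.5641
  candidates: C₊=(2.3300,6.9894) cross=73.779; C₋=(3.9739,-8.0492) cross=-73.779
  mode - wants cross < 0 → take C=(3.9739,-8.0492) (cross=-73.779)
ex = (C−B)/|BC| = (0.6300,-0.7766); ey = (0.7766,0.6300)
P = B + -1.67·ex + -2.39·ey = (-4.6043,-1.2686)

-4.60 -1.27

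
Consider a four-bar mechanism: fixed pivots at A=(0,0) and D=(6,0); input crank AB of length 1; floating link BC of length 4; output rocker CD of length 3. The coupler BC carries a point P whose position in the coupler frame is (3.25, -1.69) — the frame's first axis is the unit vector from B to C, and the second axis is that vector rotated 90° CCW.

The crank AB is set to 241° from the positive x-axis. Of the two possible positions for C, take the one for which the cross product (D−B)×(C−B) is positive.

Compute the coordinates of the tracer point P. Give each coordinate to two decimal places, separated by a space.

A=(0,0), D=(6.00,0)
B = A + 1.00·(cos241°, sin241°) = (-0.4848, -0.8746)
|BD| = 6.5435
circle(B,4.00) ∩ circle(D,3.00): a=3.8066, h=1.2286
  candidates: C₊=(3.1235,0.8518) cross=8.039; C₋=(3.4519,-1.5834) cross=-8.039
  mode + wants cross > 0 → take C=(3.1235,0.8518) (cross=8.039)
ex = (C−B)/|BC| = (0.9021,0.4316); ey = (-0.4316,0.9021)
P = B + 3.25·ex + -1.69·ey = (3.1763,-0.9964)

3.18 -1.00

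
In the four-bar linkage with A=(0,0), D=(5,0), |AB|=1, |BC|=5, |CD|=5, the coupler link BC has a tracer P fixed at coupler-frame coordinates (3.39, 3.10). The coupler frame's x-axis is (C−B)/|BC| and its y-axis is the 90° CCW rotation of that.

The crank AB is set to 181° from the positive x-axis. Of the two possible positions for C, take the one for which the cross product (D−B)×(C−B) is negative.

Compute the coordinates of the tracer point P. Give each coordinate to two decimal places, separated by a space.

A=(0,0), D=(5.00,0)
B = A + 1.00·(cos181°, sin181°) = (-0.9998, -0.0175)
|BD| = 5.9999
circle(B,5.00) ∩ circle(D,5.00): a=2.9999, h=4.0000
  candidates: C₊=(1.9884,3.9913) cross=24.000; C₋=(2.0117,-4.0088) cross=-24.000
  mode - wants cross < 0 → take C=(2.0117,-4.0088) (cross=-24.000)
ex = (C−B)/|BC| = (0.6023,-0.7983); ey = (0.7983,0.6023)
P = B + 3.39·ex + 3.10·ey = (3.5166,-0.8564)

3.52 -0.86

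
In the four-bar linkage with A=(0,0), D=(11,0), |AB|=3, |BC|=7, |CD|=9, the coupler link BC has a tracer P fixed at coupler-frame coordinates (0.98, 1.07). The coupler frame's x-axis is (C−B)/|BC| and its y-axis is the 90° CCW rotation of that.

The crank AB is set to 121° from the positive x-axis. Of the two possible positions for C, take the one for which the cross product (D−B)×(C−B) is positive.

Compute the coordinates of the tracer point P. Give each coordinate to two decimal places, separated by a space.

A=(0,0), D=(11.00,0)
B = A + 3.00·(cos121°, sin121°) = (-1.5451, 2.5715)
|BD| = 12.8060
circle(B,7.00) ∩ circle(D,9.00): a=5.1536, h=4.7372
  candidates: C₊=(4.4547,6.1773) cross=60.664; C₋=(2.5522,-3.1040) cross=-60.664
  mode + wants cross > 0 → take C=(4.4547,6.1773) (cross=60.664)
ex = (C−B)/|BC| = (0.8571,0.5151); ey = (-0.5151,0.8571)
P = B + 0.98·ex + 1.07·ey = (-1.2563,3.9934)

-1.26 3.99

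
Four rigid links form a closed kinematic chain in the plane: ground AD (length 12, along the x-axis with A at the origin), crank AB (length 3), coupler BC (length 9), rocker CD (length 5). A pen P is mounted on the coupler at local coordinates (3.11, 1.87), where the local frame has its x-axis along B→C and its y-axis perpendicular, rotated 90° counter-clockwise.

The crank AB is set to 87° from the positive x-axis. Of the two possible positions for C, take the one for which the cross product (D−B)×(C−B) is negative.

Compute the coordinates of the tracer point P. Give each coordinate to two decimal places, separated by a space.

A=(0,0), D=(12.00,0)
B = A + 3.00·(cos87°, sin87°) = (0.1570, 2.9959)
|BD| = 12.2160
circle(B,9.00) ∩ circle(D,5.00): a=8.4001, h=3.2309
  candidates: C₊=(9.0929,4.0680) cross=39.468; C₋=(7.5082,-2.1964) cross=-39.468
  mode - wants cross < 0 → take C=(7.5082,-2.1964) (cross=-39.468)
ex = (C−B)/|BC| = (0.8168,-0.5769); ey = (0.5769,0.8168)
P = B + 3.11·ex + 1.87·ey = (3.7761,2.7291)

3.78 2.73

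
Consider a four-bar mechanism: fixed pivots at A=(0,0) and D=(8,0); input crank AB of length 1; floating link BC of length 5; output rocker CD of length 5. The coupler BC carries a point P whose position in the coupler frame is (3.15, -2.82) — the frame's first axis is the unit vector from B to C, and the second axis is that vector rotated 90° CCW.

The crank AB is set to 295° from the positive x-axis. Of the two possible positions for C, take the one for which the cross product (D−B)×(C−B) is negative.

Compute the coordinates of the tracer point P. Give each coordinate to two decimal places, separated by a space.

A=(0,0), D=(8.00,0)
B = A + 1.00·(cos295°, sin295°) = (0.4226, -0.9063)
|BD| = 7.6314
circle(B,5.00) ∩ circle(D,5.00): a=3.8157, h=3.2312
  candidates: C₊=(3.8276,2.7552) cross=24.658; C₋=(4.5950,-3.6615) cross=-24.658
  mode - wants cross < 0 → take C=(4.5950,-3.6615) (cross=-24.658)
ex = (C−B)/|BC| = (0.8345,-0.5510); ey = (0.5510,0.8345)
P = B + 3.15·ex + -2.82·ey = (1.4973,-4.9953)

1.50 -5.00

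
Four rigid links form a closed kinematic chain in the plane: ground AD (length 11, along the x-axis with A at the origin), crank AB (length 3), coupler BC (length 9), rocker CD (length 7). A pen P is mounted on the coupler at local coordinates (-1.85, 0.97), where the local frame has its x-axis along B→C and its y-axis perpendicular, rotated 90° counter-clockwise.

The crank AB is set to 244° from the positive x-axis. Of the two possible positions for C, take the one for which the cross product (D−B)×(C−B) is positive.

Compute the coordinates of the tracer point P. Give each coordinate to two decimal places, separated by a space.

A=(0,0), D=(11.00,0)
B = A + 3.00·(cos244°, sin244°) = (-1.3151, -2.6964)
|BD| = 12.6068
circle(B,9.00) ∩ circle(D,7.00): a=7.5726, h=4.8638
  candidates: C₊=(5.0420,3.6745) cross=61.317; C₋=(7.1225,-5.8279) cross=-61.317
  mode + wants cross > 0 → take C=(5.0420,3.6745) (cross=61.317)
ex = (C−B)/|BC| = (0.7063,0.7079); ey = (-0.7079,0.7063)
P = B + -1.85·ex + 0.97·ey = (-3.3085,-3.3208)

-3.31 -3.32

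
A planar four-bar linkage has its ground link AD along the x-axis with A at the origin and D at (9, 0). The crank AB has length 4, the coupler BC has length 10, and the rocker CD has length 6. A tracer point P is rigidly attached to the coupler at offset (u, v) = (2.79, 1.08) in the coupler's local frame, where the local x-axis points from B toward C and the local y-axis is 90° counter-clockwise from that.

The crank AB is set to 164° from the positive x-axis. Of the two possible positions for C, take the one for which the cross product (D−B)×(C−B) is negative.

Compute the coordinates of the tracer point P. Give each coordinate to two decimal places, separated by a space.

-0.90 0.56

A=(0,0), D=(9.00,0)
B = A + 4.00·(cos164°, sin164°) = (-3.8450, 1.1025)
|BD| = 12.8923
circle(B,10.00) ∩ circle(D,6.00): a=8.9282, h=4.5040
  candidates: C₊=(5.4357,4.8266) cross=58.067; C₋=(4.6653,-4.1485) cross=-58.067
  mode - wants cross < 0 → take C=(4.6653,-4.1485) (cross=-58.067)
ex = (C−B)/|BC| = (0.8510,-0.5251); ey = (0.5251,0.8510)
P = B + 2.79·ex + 1.08·ey = (-0.9035,0.5566)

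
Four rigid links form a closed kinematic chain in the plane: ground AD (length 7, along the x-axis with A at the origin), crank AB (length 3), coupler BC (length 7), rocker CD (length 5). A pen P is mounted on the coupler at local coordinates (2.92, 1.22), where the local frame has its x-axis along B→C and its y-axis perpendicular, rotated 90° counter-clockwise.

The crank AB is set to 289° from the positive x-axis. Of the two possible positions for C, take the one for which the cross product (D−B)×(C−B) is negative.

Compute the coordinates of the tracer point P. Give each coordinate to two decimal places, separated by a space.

4.13 -2.56

A=(0,0), D=(7.00,0)
B = A + 3.00·(cos289°, sin289°) = (0.9767, -2.8366)
|BD| = 6.6578
circle(B,7.00) ∩ circle(D,5.00): a=5.1313, h=4.7613
  candidates: C₊=(3.5904,3.6572) cross=31.700; C₋=(7.6475,-4.9579) cross=-31.700
  mode - wants cross < 0 → take C=(7.6475,-4.9579) (cross=-31.700)
ex = (C−B)/|BC| = (0.9530,-0.3030); ey = (0.3030,0.9530)
P = B + 2.92·ex + 1.22·ey = (4.1291,-2.5588)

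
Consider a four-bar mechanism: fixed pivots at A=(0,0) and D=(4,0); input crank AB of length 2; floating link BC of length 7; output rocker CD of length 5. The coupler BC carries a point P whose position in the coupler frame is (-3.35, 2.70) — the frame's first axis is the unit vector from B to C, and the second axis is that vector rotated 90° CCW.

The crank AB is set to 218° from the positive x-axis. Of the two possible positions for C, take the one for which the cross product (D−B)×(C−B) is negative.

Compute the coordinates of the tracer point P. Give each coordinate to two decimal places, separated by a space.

-2.95 2.85

A=(0,0), D=(4.00,0)
B = A + 2.00·(cos218°, sin218°) = (-1.5760, -1.2313)
|BD| = 5.7104
circle(B,7.00) ∩ circle(D,5.00): a=4.9566, h=4.9429
  candidates: C₊=(2.1982,4.6641) cross=28.226; C₋=(4.3298,-4.9891) cross=-28.226
  mode - wants cross < 0 → take C=(4.3298,-4.9891) (cross=-28.226)
ex = (C−B)/|BC| = (0.8437,-0.5368); ey = (0.5368,0.8437)
P = B + -3.35·ex + 2.70·ey = (-2.9530,2.8450)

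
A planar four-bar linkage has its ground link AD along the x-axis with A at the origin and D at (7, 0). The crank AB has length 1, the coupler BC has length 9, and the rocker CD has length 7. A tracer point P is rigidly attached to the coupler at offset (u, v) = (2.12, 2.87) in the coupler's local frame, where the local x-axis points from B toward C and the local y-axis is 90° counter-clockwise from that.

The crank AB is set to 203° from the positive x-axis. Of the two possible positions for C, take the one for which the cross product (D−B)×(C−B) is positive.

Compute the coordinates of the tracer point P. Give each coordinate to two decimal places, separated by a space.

A=(0,0), D=(7.00,0)
B = A + 1.00·(cos203°, sin203°) = (-0.9205, -0.3907)
|BD| = 7.9301
circle(B,9.00) ∩ circle(D,7.00): a=5.9827, h=6.7236
  candidates: C₊=(4.7236,6.6195) cross=53.319; C₋=(5.3862,-6.8114) cross=-53.319
  mode + wants cross > 0 → take C=(4.7236,6.6195) (cross=53.319)
ex = (C−B)/|BC| = (0.6271,0.7789); ey = (-0.7789,0.6271)
P = B + 2.12·ex + 2.87·ey = (-1.8265,3.0604)

-1.83 3.06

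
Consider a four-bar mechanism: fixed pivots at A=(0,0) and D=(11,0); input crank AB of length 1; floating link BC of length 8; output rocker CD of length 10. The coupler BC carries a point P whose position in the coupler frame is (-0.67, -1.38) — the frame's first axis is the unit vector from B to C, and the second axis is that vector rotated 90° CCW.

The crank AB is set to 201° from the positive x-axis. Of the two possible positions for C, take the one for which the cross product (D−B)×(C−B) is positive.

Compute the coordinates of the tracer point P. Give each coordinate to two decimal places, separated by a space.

-0.12 -1.66

A=(0,0), D=(11.00,0)
B = A + 1.00·(cos201°, sin201°) = (-0.9336, -0.3584)
|BD| = 11.9390
circle(B,8.00) ∩ circle(D,10.00): a=4.4618, h=6.6402
  candidates: C₊=(3.3269,6.4128) cross=79.277; C₋=(3.7255,-6.8616) cross=-79.277
  mode + wants cross > 0 → take C=(3.3269,6.4128) (cross=79.277)
ex = (C−B)/|BC| = (0.5326,0.8464); ey = (-0.8464,0.5326)
P = B + -0.67·ex + -1.38·ey = (-0.1224,-1.6604)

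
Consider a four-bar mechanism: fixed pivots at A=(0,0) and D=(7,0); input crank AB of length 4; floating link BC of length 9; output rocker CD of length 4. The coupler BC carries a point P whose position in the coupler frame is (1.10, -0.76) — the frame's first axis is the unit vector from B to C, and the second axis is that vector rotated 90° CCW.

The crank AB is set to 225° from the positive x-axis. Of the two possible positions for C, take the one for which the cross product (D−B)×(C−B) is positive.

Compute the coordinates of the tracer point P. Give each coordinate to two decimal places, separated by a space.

A=(0,0), D=(7.00,0)
B = A + 4.00·(cos225°, sin225°) = (-2.8284, -2.8284)
|BD| = 10.2273
circle(B,9.00) ∩ circle(D,4.00): a=8.2914, h=3.5003
  candidates: C₊=(4.1716,2.8284) cross=35.799; C₋=(6.1076,-3.8992) cross=-35.799
  mode + wants cross > 0 → take C=(4.1716,2.8284) (cross=35.799)
ex = (C−B)/|BC| = (0.7778,0.6285); ey = (-0.6285,0.7778)
P = B + 1.10·ex + -0.76·ey = (-1.4952,-2.7281)

-1.50 -2.73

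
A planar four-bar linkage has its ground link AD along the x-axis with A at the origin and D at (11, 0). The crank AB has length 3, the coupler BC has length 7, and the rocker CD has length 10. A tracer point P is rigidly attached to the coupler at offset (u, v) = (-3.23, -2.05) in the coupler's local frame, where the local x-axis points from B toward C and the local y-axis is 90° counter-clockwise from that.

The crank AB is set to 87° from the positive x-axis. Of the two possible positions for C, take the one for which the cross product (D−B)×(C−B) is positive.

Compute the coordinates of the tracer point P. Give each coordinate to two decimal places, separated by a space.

-0.62 -0.75

A=(0,0), D=(11.00,0)
B = A + 3.00·(cos87°, sin87°) = (0.1570, 2.9959)
|BD| = 11.2493
circle(B,7.00) ∩ circle(D,10.00): a=3.3578, h=6.1421
  candidates: C₊=(5.0293,8.0219) cross=69.094; C₋=(1.7578,-3.8186) cross=-69.094
  mode + wants cross > 0 → take C=(5.0293,8.0219) (cross=69.094)
ex = (C−B)/|BC| = (0.6960,0.7180); ey = (-0.7180,0.6960)
P = B + -3.23·ex + -2.05·ey = (-0.6193,-0.7501)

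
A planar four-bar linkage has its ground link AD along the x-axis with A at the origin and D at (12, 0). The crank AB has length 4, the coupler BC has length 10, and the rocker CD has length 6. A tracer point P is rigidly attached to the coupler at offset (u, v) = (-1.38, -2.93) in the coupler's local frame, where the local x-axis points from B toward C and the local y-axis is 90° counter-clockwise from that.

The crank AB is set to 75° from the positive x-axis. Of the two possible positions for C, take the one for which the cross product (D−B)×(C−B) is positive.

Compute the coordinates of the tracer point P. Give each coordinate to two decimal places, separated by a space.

A=(0,0), D=(12.00,0)
B = A + 4.00·(cos75°, sin75°) = (1.0353, 3.8637)
|BD| = 11.6255
circle(B,10.00) ∩ circle(D,6.00): a=8.5653, h=5.1609
  candidates: C₊=(10.8289,5.8846) cross=59.999; C₋=(7.3985,-3.8505) cross=-59.999
  mode + wants cross > 0 → take C=(10.8289,5.8846) (cross=59.999)
ex = (C−B)/|BC| = (0.9794,0.2021); ey = (-0.2021,0.9794)
P = B + -1.38·ex + -2.93·ey = (0.2759,0.7153)

0.28 0.72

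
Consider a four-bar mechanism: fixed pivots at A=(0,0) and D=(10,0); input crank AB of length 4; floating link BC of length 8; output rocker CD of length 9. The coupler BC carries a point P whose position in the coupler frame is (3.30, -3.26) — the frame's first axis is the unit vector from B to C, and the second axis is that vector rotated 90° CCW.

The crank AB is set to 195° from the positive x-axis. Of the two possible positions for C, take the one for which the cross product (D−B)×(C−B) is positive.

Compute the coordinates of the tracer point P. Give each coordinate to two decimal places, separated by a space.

0.77 -1.26

A=(0,0), D=(10.00,0)
B = A + 4.00·(cos195°, sin195°) = (-3.8637, -1.0353)
|BD| = 13.9023
circle(B,8.00) ∩ circle(D,9.00): a=6.3397, h=4.8793
  candidates: C₊=(2.0951,4.3026) cross=67.834; C₋=(2.8218,-5.4289) cross=-67.834
  mode + wants cross > 0 → take C=(2.0951,4.3026) (cross=67.834)
ex = (C−B)/|BC| = (0.7448,0.6672); ey = (-0.6672,0.7448)
P = B + 3.30·ex + -3.26·ey = (0.7695,-1.2616)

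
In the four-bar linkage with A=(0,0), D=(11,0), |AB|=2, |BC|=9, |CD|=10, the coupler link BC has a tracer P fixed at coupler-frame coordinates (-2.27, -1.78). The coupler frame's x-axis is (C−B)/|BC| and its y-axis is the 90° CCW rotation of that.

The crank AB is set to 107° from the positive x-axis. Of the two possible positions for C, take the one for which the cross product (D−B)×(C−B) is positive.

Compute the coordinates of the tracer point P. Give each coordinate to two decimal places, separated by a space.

-0.86 -0.96

A=(0,0), D=(11.00,0)
B = A + 2.00·(cos107°, sin107°) = (-0.5847, 1.9126)
|BD| = 11.7416
circle(B,9.00) ∩ circle(D,10.00): a=5.0617, h=7.4417
  candidates: C₊=(5.6215,8.4304) cross=87.378; C₋=(3.1971,-6.2542) cross=-87.378
  mode + wants cross > 0 → take C=(5.6215,8.4304) (cross=87.378)
ex = (C−B)/|BC| = (0.6896,0.7242); ey = (-0.7242,0.6896)
P = B + -2.27·ex + -1.78·ey = (-0.8610,-0.9588)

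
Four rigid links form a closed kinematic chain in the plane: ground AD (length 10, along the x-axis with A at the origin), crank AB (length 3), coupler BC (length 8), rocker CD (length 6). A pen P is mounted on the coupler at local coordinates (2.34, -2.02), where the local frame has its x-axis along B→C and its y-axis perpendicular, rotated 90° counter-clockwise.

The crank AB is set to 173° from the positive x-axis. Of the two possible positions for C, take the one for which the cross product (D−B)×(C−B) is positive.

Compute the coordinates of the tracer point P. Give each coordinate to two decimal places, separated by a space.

-0.14 -0.87

A=(0,0), D=(10.00,0)
B = A + 3.00·(cos173°, sin173°) = (-2.9776, 0.3656)
|BD| = 12.9828
circle(B,8.00) ∩ circle(D,6.00): a=7.5697, h=2.5882
  candidates: C₊=(4.6620,2.7396) cross=33.603; C₋=(4.5162,-2.4348) cross=-33.603
  mode + wants cross > 0 → take C=(4.6620,2.7396) (cross=33.603)
ex = (C−B)/|BC| = (0.9550,0.2968); ey = (-0.2968,0.9550)
P = B + 2.34·ex + -2.02·ey = (-0.1436,-0.8690)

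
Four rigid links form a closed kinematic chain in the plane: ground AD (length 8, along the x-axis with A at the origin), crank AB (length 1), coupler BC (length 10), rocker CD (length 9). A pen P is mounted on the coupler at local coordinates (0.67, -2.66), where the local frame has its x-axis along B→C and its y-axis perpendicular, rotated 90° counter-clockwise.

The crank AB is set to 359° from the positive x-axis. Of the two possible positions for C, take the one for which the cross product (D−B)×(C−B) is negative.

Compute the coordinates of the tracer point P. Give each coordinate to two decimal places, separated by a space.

A=(0,0), D=(8.00,0)
B = A + 1.00·(cos359°, sin359°) = (0.9998, -0.0175)
|BD| = 7.0002
circle(B,10.00) ∩ circle(D,9.00): a=4.8572, h=8.7411
  candidates: C₊=(5.8352,8.7358) cross=61.190; C₋=(5.8788,-8.7465) cross=-61.190
  mode - wants cross < 0 → take C=(5.8788,-8.7465) (cross=-61.190)
ex = (C−B)/|BC| = (0.4879,-0.8729); ey = (0.8729,0.4879)
P = B + 0.67·ex + -2.66·ey = (-0.9952,-1.9001)

-1.00 -1.90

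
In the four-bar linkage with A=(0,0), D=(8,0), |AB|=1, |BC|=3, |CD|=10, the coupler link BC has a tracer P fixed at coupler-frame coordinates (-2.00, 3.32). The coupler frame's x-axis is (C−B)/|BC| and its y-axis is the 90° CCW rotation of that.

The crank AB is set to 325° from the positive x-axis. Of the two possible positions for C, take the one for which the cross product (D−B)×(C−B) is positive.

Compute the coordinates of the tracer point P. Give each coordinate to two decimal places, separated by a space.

1.52 -4.39

A=(0,0), D=(8.00,0)
B = A + 1.00·(cos325°, sin325°) = (0.8192, -0.5736)
|BD| = 7.2037
circle(B,3.00) ∩ circle(D,10.00): a=-2.7143, h=1.2777
  candidates: C₊=(-1.9883,0.4839) cross=9.204; C₋=(-1.7848,-2.0633) cross=-9.204
  mode + wants cross > 0 → take C=(-1.9883,0.4839) (cross=9.204)
ex = (C−B)/|BC| = (-0.9358,0.3525); ey = (-0.3525,-0.9358)
P = B + -2.00·ex + 3.32·ey = (1.5205,-4.3855)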